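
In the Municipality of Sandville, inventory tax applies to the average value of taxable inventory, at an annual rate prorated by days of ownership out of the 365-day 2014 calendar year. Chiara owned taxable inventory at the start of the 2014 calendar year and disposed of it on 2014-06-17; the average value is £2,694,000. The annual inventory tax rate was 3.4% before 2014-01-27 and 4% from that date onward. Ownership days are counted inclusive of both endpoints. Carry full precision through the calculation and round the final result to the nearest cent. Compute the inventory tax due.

2014-01-01 to 2014-01-26: 26 days at 3.4% → £2,694,000 × 3.4% × 26/365 = £6,524.6466
2014-01-27 to 2014-06-17: 142 days at 4% → £2,694,000 × 4% × 142/365 = £41,923.0685
Total = £48,447.7151

£48,447.72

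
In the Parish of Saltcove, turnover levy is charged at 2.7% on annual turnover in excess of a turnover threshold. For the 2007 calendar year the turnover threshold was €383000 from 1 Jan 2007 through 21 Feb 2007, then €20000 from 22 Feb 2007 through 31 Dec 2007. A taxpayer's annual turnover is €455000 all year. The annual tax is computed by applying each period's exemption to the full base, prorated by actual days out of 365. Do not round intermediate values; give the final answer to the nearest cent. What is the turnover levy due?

€10348.69

1 Jan – 21 Feb 2007: 52 days, exemption €383000 → (€455000 − €383000) × 2.7% × 52/365 = €276.9534
22 Feb – 31 Dec 2007: 313 days, exemption €20000 → (€455000 − €20000) × 2.7% × 313/365 = €10071.7397
Total = €10348.6932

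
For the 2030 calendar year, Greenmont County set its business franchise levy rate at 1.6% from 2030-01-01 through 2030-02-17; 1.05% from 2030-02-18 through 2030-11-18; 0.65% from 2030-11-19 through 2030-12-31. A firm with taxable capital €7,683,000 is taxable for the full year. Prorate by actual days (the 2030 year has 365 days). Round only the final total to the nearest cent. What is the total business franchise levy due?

2030-01-01 to 2030-02-17: 48 days at 1.6% → €7,683,000 × 1.6% × 48/365 = €16,165.8740
2030-02-18 to 2030-11-18: 274 days at 1.05% → €7,683,000 × 1.05% × 274/365 = €60,558.8795
2030-11-19 to 2030-12-31: 43 days at 0.65% → €7,683,000 × 0.65% × 43/365 = €5,883.2836
Total = €82,608.0370

€82,608.04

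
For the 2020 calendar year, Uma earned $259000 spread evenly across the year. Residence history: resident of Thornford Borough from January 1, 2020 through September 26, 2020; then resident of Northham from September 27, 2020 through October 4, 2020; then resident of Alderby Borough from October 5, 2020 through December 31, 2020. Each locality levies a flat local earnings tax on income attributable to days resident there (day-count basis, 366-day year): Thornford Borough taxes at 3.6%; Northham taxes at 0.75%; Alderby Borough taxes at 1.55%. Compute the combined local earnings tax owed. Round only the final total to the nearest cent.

$7886.05

Thornford Borough, January 1 – September 26, 2020: 270 days → $259000 × 3.6% × 270/366 = $6878.3607
Northham, September 27 – October 4, 2020: 8 days → $259000 × 0.75% × 8/366 = $42.4590
Alderby Borough, October 5 – December 31, 2020: 88 days → $259000 × 1.55% × 88/366 = $965.2350
Total = $7886.0546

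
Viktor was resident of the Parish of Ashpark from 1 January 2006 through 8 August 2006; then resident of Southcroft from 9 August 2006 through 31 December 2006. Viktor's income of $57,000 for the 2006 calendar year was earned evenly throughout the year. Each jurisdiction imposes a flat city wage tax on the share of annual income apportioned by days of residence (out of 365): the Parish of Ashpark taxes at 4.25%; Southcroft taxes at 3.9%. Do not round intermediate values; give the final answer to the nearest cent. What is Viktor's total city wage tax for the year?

The Parish of Ashpark, 1 January – 8 August 2006: 220 days → $57,000 × 4.25% × 220/365 = $1,460.1370
Southcroft, 9 August – 31 December 2006: 145 days → $57,000 × 3.9% × 145/365 = $883.1096
Total = $2,343.2466

$2,343.25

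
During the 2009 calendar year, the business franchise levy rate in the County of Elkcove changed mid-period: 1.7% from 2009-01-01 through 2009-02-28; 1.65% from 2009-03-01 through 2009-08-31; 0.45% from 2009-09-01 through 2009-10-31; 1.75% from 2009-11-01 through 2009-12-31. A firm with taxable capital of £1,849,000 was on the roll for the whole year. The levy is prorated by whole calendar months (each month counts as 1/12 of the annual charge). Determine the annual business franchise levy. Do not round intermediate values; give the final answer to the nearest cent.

2009-01-01 to 2009-02-28: 2 months at 1.7% → £1,849,000 × 1.7% × 2/12 = £5,238.8333
2009-03-01 to 2009-08-31: 6 months at 1.65% → £1,849,000 × 1.65% × 6/12 = £15,254.2500
2009-09-01 to 2009-10-31: 2 months at 0.45% → £1,849,000 × 0.45% × 2/12 = £1,386.7500
2009-11-01 to 2009-12-31: 2 months at 1.75% → £1,849,000 × 1.75% × 2/12 = £5,392.9167
Total = £27,272.7500

£27,272.75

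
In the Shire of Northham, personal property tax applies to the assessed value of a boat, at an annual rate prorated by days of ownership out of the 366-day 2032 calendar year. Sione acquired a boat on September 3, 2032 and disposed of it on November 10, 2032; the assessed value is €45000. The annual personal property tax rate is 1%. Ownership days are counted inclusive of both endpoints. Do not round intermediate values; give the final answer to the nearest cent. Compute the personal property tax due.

Days held (September 3 – November 10, 2032): 69 out of 366
Tax = €45000 × 1% × 69/366 = €84.8361

€84.84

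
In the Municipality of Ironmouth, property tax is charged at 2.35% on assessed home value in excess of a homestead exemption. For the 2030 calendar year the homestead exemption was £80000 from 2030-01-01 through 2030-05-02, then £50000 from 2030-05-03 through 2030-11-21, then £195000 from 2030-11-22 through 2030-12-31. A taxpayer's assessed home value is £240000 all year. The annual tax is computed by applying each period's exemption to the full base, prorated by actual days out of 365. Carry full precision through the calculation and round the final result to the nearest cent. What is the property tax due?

2030-01-01 to 2030-05-02: 122 days, exemption £80000 → (£240000 − £80000) × 2.35% × 122/365 = £1256.7671
2030-05-03 to 2030-11-21: 203 days, exemption £50000 → (£240000 − £50000) × 2.35% × 203/365 = £2483.2740
2030-11-22 to 2030-12-31: 40 days, exemption £195000 → (£240000 − £195000) × 2.35% × 40/365 = £115.8904
Total = £3855.9315

£3855.93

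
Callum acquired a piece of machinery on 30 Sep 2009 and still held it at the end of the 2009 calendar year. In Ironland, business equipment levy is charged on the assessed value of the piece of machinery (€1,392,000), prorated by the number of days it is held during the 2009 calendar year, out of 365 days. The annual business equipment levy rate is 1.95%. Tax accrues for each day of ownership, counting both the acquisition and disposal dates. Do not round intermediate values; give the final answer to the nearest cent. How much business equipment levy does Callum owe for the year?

€6,916.14

Days held (30 Sep – 31 Dec 2009): 93 out of 365
Tax = €1,392,000 × 1.95% × 93/365 = €6,916.1425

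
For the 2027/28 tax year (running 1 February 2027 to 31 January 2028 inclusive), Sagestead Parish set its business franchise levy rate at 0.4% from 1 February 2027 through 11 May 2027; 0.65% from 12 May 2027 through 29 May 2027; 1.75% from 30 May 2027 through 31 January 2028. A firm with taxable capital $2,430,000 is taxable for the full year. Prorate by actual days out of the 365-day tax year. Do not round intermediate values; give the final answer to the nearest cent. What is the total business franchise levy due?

1 February – 11 May 2027: 100 days at 0.4% → $2,430,000 × 0.4% × 100/365 = $2,663.0137
12 May – 29 May 2027: 18 days at 0.65% → $2,430,000 × 0.65% × 18/365 = $778.9315
30 May 2027 – 31 January 2028: 247 days at 1.75% → $2,430,000 × 1.75% × 247/365 = $28,777.1918
Total = $32,219.1370

$32,219.14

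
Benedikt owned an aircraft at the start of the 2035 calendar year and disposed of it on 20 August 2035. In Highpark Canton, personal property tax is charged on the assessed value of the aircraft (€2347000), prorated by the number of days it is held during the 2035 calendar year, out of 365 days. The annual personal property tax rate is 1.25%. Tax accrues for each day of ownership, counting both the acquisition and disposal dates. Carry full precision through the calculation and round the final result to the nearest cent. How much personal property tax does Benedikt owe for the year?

Days held (1 January – 20 August 2035): 232 out of 365
Tax = €2347000 × 1.25% × 232/365 = €18647.3973

€18647.40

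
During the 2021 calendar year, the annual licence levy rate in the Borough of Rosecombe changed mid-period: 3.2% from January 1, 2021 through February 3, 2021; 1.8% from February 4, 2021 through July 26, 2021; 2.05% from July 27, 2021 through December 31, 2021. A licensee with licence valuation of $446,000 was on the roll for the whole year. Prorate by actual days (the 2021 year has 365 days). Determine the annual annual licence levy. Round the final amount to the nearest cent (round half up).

January 1 – February 3, 2021: 34 days at 3.2% → $446,000 × 3.2% × 34/365 = $1,329.4466
February 4 – July 26, 2021: 173 days at 1.8% → $446,000 × 1.8% × 173/365 = $3,805.0521
July 27 – December 31, 2021: 158 days at 2.05% → $446,000 × 2.05% × 158/365 = $3,957.7918
Total = $9,092.2904

$9,092.29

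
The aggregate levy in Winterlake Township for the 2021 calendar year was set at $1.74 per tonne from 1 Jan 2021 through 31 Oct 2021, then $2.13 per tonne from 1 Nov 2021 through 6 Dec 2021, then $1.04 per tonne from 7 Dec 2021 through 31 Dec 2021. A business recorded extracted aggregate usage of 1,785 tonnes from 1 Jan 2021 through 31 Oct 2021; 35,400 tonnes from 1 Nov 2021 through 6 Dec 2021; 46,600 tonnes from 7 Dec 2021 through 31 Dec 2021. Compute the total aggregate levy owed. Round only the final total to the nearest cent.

1 Jan – 31 Oct 2021: 1,785 tonnes at $1.74/tonne → $3,105.90
1 Nov – 6 Dec 2021: 35,400 tonnes at $2.13/tonne → $75,402.00
7 Dec – 31 Dec 2021: 46,600 tonnes at $1.04/tonne → $48,464.00

$126,971.90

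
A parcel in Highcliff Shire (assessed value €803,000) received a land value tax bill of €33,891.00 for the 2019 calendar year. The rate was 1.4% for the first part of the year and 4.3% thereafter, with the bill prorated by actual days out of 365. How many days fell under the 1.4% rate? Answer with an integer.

10 days

Let d = days at the first rate; then 365 − d days at the second rate.
€803,000 × [1.4%·d + 4.3%·(365−d)] / 365 = €33,891.00
Solving gives d = 10, so the new rate took effect on January 11, 2019.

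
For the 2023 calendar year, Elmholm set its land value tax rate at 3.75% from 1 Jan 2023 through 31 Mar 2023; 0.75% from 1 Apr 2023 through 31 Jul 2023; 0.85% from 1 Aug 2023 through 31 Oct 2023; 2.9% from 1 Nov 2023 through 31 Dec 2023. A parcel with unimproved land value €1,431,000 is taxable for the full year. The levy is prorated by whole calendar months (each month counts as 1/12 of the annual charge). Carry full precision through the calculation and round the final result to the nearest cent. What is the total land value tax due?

€26,950.50

1 Jan – 31 Mar 2023: 3 months at 3.75% → €1,431,000 × 3.75% × 3/12 = €13,415.6250
1 Apr – 31 Jul 2023: 4 months at 0.75% → €1,431,000 × 0.75% × 4/12 = €3,577.5000
1 Aug – 31 Oct 2023: 3 months at 0.85% → €1,431,000 × 0.85% × 3/12 = €3,040.8750
1 Nov – 31 Dec 2023: 2 months at 2.9% → €1,431,000 × 2.9% × 2/12 = €6,916.5000
Total = €26,950.5000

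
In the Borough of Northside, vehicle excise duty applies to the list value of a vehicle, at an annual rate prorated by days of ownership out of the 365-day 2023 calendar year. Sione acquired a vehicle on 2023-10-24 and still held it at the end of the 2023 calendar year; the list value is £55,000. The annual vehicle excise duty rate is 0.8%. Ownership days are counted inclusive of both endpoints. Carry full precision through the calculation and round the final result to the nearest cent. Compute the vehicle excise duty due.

Days held (2023-10-24 to 2023-12-31): 69 out of 365
Tax = £55,000 × 0.8% × 69/365 = £83.1781

£83.18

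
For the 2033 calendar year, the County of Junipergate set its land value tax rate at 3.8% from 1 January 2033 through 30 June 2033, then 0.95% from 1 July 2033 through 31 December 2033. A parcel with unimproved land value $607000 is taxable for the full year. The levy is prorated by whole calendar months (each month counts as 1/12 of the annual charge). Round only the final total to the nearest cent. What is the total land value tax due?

1 January – 30 June 2033: 6 months at 3.8% → $607000 × 3.8% × 6/12 = $11533.0000
1 July – 31 December 2033: 6 months at 0.95% → $607000 × 0.95% × 6/12 = $2883.2500
Total = $14416.2500

$14416.25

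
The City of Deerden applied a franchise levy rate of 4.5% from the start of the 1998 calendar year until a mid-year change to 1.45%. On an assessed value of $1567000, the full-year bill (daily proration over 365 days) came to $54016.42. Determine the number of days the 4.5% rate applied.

Let d = days at the first rate; then 365 − d days at the second rate.
$1567000 × [4.5%·d + 1.45%·(365−d)] / 365 = $54016.42
Solving gives d = 239, so the new rate took effect on August 28, 1998.

239 days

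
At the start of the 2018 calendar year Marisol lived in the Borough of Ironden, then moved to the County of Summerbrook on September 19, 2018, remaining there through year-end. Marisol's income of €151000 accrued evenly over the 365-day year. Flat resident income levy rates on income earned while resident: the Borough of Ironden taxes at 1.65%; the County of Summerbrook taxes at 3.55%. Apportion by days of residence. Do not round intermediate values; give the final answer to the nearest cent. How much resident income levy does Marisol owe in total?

€3308.97

The Borough of Ironden, January 1 – September 18, 2018: 261 days → €151000 × 1.65% × 261/365 = €1781.5932
The County of Summerbrook, September 19 – December 31, 2018: 104 days → €151000 × 3.55% × 104/365 = €1527.3753
Total = €3308.9685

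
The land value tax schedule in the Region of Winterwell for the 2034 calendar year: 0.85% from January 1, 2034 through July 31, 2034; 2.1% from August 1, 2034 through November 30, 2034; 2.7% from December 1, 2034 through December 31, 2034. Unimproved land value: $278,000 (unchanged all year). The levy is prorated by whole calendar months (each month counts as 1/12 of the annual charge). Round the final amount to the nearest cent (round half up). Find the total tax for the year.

$3,949.92

January 1 – July 31, 2034: 7 months at 0.85% → $278,000 × 0.85% × 7/12 = $1,378.4167
August 1 – November 30, 2034: 4 months at 2.1% → $278,000 × 2.1% × 4/12 = $1,946.0000
December 1 – December 31, 2034: 1 month at 2.7% → $278,000 × 2.7% × 1/12 = $625.5000
Total = $3,949.9167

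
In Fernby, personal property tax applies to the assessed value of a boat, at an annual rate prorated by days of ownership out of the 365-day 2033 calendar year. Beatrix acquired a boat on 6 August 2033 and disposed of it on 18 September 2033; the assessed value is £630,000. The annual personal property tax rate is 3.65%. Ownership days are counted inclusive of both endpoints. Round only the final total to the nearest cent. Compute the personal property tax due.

£2,772.00

Days held (6 August – 18 September 2033): 44 out of 365
Tax = £630,000 × 3.65% × 44/365 = £2,772.0000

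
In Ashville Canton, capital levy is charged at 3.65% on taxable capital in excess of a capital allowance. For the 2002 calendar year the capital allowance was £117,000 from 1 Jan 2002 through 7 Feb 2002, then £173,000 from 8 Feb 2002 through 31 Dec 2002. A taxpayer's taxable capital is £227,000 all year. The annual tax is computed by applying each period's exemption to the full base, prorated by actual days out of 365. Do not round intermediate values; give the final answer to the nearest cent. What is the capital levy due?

1 Jan – 7 Feb 2002: 38 days, exemption £117,000 → (£227,000 − £117,000) × 3.65% × 38/365 = £418.0000
8 Feb – 31 Dec 2002: 327 days, exemption £173,000 → (£227,000 − £173,000) × 3.65% × 327/365 = £1,765.8000
Total = £2,183.8000

£2,183.80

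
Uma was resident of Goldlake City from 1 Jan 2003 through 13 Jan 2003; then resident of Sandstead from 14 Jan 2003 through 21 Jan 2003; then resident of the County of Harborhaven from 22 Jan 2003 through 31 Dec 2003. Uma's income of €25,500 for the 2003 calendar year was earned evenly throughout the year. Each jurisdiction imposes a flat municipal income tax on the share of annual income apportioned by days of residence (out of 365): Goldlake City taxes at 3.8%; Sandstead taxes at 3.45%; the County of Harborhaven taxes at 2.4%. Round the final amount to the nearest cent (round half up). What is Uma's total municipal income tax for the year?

€630.58

Goldlake City, 1 Jan – 13 Jan 2003: 13 days → €25,500 × 3.8% × 13/365 = €34.5123
Sandstead, 14 Jan – 21 Jan 2003: 8 days → €25,500 × 3.45% × 8/365 = €19.2822
The County of Harborhaven, 22 Jan – 31 Dec 2003: 344 days → €25,500 × 2.4% × 344/365 = €576.7890
Total = €630.5836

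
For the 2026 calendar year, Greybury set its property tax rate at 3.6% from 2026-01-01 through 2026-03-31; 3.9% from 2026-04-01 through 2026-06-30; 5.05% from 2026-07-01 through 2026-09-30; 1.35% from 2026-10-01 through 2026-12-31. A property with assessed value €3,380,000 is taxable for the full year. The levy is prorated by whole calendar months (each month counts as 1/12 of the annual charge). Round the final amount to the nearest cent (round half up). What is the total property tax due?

2026-01-01 to 2026-03-31: 3 months at 3.6% → €3,380,000 × 3.6% × 3/12 = €30,420.0000
2026-04-01 to 2026-06-30: 3 months at 3.9% → €3,380,000 × 3.9% × 3/12 = €32,955.0000
2026-07-01 to 2026-09-30: 3 months at 5.05% → €3,380,000 × 5.05% × 3/12 = €42,672.5000
2026-10-01 to 2026-12-31: 3 months at 1.35% → €3,380,000 × 1.35% × 3/12 = €11,407.5000
Total = €117,455.0000

€117,455.00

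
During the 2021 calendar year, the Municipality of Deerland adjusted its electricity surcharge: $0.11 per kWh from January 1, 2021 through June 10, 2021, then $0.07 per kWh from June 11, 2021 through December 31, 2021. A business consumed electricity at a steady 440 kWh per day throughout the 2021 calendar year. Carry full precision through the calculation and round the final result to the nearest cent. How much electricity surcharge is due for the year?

January 1 – June 10, 2021: 161 days × 440 kWh/day = 70,840 kWh at $0.11/kWh → $7792.40
June 11 – December 31, 2021: 204 days × 440 kWh/day = 89,760 kWh at $0.07/kWh → $6283.20

$14075.60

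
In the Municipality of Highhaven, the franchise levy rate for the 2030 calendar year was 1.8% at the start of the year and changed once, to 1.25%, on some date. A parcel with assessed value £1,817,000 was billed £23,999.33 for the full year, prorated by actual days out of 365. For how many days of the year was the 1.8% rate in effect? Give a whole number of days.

47 days

Let d = days at the first rate; then 365 − d days at the second rate.
£1,817,000 × [1.8%·d + 1.25%·(365−d)] / 365 = £23,999.33
Solving gives d = 47, so the new rate took effect on February 17, 2030.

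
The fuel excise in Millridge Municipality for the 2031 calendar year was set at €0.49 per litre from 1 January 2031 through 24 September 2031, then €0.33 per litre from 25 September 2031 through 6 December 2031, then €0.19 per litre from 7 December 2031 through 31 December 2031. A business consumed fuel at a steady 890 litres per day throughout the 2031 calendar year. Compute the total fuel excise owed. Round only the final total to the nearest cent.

€142106.30

1 January – 24 September 2031: 267 days × 890 litres/day = 237,630 litres at €0.49/litre → €116438.70
25 September – 6 December 2031: 73 days × 890 litres/day = 64,970 litres at €0.33/litre → €21440.10
7 December – 31 December 2031: 25 days × 890 litres/day = 22,250 litres at €0.19/litre → €4227.50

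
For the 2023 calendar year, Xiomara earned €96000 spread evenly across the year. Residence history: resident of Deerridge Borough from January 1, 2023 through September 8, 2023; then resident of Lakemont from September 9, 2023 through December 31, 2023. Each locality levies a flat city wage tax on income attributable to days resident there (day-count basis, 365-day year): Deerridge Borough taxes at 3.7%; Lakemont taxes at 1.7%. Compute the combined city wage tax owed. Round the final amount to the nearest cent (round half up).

Deerridge Borough, January 1 – September 8, 2023: 251 days → €96000 × 3.7% × 251/365 = €2442.6082
Lakemont, September 9 – December 31, 2023: 114 days → €96000 × 1.7% × 114/365 = €509.7205
Total = €2952.3288

€2952.33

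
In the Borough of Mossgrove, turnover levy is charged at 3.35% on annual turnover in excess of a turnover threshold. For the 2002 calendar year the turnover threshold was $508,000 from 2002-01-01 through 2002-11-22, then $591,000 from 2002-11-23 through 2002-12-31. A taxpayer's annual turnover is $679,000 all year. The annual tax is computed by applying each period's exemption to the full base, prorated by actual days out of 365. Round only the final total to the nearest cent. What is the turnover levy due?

$5,431.41

2002-01-01 to 2002-11-22: 326 days, exemption $508,000 → ($679,000 − $508,000) × 3.35% × 326/365 = $5,116.4137
2002-11-23 to 2002-12-31: 39 days, exemption $591,000 → ($679,000 − $591,000) × 3.35% × 39/365 = $314.9918
Total = $5,431.4055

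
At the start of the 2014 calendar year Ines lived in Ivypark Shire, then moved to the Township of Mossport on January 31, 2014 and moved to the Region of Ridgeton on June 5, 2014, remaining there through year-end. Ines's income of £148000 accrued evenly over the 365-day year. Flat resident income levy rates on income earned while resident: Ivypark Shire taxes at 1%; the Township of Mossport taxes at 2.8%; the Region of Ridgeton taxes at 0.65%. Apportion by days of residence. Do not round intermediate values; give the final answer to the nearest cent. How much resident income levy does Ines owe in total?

Ivypark Shire, January 1 – January 30, 2014: 30 days → £148000 × 1% × 30/365 = £121.6438
The Township of Mossport, January 31 – June 4, 2014: 125 days → £148000 × 2.8% × 125/365 = £1419.1781
The Region of Ridgeton, June 5 – December 31, 2014: 210 days → £148000 × 0.65% × 210/365 = £553.4795
Total = £2094.3014

£2094.30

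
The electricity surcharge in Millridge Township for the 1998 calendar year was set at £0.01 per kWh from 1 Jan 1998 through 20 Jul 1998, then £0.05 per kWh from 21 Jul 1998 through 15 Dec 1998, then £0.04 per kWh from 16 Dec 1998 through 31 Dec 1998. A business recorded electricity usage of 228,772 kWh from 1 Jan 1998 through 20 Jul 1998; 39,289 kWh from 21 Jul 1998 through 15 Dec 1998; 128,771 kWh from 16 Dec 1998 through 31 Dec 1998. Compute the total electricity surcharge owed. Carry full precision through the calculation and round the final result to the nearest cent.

£9,403.01

1 Jan – 20 Jul 1998: 228,772 kWh at £0.01/kWh → £2,287.72
21 Jul – 15 Dec 1998: 39,289 kWh at £0.05/kWh → £1,964.45
16 Dec – 31 Dec 1998: 128,771 kWh at £0.04/kWh → £5,150.84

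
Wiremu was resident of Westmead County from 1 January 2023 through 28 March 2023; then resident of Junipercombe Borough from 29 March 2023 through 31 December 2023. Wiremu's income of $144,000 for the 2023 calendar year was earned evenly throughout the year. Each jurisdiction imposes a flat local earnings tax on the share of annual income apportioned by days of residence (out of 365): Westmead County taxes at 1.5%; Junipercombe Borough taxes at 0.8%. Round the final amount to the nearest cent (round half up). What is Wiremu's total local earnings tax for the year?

Westmead County, 1 January – 28 March 2023: 87 days → $144,000 × 1.5% × 87/365 = $514.8493
Junipercombe Borough, 29 March – 31 December 2023: 278 days → $144,000 × 0.8% × 278/365 = $877.4137
Total = $1,392.2630

$1,392.26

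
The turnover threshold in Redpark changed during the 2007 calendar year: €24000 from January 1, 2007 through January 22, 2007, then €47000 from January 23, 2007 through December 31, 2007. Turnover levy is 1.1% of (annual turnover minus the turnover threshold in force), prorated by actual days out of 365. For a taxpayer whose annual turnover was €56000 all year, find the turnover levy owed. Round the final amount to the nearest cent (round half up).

€114.25

January 1 – January 22, 2007: 22 days, exemption €24000 → (€56000 − €24000) × 1.1% × 22/365 = €21.2164
January 23 – December 31, 2007: 343 days, exemption €47000 → (€56000 − €47000) × 1.1% × 343/365 = €93.0329
Total = €114.2493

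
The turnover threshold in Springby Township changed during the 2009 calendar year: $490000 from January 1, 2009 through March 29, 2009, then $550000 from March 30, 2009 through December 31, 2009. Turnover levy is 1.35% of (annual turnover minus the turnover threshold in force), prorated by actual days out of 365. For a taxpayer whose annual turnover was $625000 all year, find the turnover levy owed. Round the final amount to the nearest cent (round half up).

January 1 – March 29, 2009: 88 days, exemption $490000 → ($625000 − $490000) × 1.35% × 88/365 = $439.3973
March 30 – December 31, 2009: 277 days, exemption $550000 → ($625000 − $550000) × 1.35% × 277/365 = $768.3904
Total = $1207.7877

$1207.79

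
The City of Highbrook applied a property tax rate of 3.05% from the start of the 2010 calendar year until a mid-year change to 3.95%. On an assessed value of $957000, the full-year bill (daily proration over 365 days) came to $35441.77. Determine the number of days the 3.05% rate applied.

100 days

Let d = days at the first rate; then 365 − d days at the second rate.
$957000 × [3.05%·d + 3.95%·(365−d)] / 365 = $35441.77
Solving gives d = 100, so the new rate took effect on 11 Apr 2010.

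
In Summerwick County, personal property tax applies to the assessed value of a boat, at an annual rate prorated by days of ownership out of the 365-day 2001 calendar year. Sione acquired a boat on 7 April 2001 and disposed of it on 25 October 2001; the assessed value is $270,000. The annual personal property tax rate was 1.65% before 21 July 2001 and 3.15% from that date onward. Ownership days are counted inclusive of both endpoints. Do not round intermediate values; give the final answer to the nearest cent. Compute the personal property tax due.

7 April – 20 July 2001: 105 days at 1.65% → $270,000 × 1.65% × 105/365 = $1,281.5753
21 July – 25 October 2001: 97 days at 3.15% → $270,000 × 3.15% × 97/365 = $2,260.2329
Total = $3,541.8082

$3,541.81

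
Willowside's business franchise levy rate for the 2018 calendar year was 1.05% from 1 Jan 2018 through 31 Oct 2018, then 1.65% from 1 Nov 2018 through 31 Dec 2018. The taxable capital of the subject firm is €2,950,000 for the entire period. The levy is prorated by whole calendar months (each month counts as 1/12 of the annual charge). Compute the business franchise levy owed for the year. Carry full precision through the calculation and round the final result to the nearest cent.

1 Jan – 31 Oct 2018: 10 months at 1.05% → €2,950,000 × 1.05% × 10/12 = €25,812.5000
1 Nov – 31 Dec 2018: 2 months at 1.65% → €2,950,000 × 1.65% × 2/12 = €8,112.5000
Total = €33,925.0000

€33,925.00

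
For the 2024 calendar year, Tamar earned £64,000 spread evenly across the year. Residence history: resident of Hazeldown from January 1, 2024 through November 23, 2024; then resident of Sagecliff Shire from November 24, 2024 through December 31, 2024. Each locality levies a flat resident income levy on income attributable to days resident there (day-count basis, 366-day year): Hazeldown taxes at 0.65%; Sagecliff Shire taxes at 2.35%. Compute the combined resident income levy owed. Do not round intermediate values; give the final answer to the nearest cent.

Hazeldown, January 1 – November 23, 2024: 328 days → £64,000 × 0.65% × 328/366 = £372.8087
Sagecliff Shire, November 24 – December 31, 2024: 38 days → £64,000 × 2.35% × 38/366 = £156.1530
Total = £528.9617

£528.96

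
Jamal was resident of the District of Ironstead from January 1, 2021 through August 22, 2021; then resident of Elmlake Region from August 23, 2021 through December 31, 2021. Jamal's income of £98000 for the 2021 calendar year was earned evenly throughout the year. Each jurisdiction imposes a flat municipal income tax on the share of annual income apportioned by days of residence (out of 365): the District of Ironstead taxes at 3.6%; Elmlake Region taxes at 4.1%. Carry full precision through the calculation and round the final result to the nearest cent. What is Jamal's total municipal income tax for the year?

The District of Ironstead, January 1 – August 22, 2021: 234 days → £98000 × 3.6% × 234/365 = £2261.7863
Elmlake Region, August 23 – December 31, 2021: 131 days → £98000 × 4.1% × 131/365 = £1442.0767
Total = £3703.8630

£3703.86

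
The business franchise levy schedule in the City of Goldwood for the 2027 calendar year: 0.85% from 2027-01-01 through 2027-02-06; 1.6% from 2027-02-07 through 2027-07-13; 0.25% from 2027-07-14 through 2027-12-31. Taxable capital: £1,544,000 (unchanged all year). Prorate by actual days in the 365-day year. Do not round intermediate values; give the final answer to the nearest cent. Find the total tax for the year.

£13,764.87

2027-01-01 to 2027-02-06: 37 days at 0.85% → £1,544,000 × 0.85% × 37/365 = £1,330.3781
2027-02-07 to 2027-07-13: 157 days at 1.6% → £1,544,000 × 1.6% × 157/365 = £10,626.1041
2027-07-14 to 2027-12-31: 171 days at 0.25% → £1,544,000 × 0.25% × 171/365 = £1,808.3836
Total = £13,764.8658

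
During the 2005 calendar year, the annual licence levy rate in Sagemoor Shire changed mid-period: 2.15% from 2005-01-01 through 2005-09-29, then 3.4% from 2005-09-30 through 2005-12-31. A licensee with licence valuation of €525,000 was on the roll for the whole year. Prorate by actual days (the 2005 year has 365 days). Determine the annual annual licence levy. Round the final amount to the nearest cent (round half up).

€12,959.59

2005-01-01 to 2005-09-29: 272 days at 2.15% → €525,000 × 2.15% × 272/365 = €8,411.5068
2005-09-30 to 2005-12-31: 93 days at 3.4% → €525,000 × 3.4% × 93/365 = €4,548.0822
Total = €12,959.5890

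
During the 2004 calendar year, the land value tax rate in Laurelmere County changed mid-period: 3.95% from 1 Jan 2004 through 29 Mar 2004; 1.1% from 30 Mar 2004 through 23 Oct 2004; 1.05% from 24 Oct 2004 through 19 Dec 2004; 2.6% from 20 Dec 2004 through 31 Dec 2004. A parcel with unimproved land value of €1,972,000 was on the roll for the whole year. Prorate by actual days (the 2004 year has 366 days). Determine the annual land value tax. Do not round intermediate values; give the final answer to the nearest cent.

€36,174.89

1 Jan – 29 Mar 2004: 89 days at 3.95% → €1,972,000 × 3.95% × 89/366 = €18,941.4372
30 Mar – 23 Oct 2004: 208 days at 1.1% → €1,972,000 × 1.1% × 208/366 = €12,327.6940
24 Oct – 19 Dec 2004: 57 days at 1.05% → €1,972,000 × 1.05% × 57/366 = €3,224.7049
20 Dec – 31 Dec 2004: 12 days at 2.6% → €1,972,000 × 2.6% × 12/366 = €1,681.0492
Total = €36,174.8852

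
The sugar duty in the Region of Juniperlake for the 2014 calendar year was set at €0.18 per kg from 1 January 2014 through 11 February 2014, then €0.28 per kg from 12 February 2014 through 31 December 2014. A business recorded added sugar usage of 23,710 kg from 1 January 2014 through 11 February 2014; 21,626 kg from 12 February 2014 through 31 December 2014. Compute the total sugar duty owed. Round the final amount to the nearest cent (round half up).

€10323.08

1 January – 11 February 2014: 23,710 kg at €0.18/kg → €4267.80
12 February – 31 December 2014: 21,626 kg at €0.28/kg → €6055.28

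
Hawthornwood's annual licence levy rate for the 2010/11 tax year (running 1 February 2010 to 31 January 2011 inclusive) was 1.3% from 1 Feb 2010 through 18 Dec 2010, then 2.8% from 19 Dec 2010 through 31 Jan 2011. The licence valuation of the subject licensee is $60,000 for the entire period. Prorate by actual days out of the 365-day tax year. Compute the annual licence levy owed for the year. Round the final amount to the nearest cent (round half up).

1 Feb – 18 Dec 2010: 321 days at 1.3% → $60,000 × 1.3% × 321/365 = $685.9726
19 Dec 2010 – 31 Jan 2011: 44 days at 2.8% → $60,000 × 2.8% × 44/365 = $202.5205
Total = $888.4932

$888.49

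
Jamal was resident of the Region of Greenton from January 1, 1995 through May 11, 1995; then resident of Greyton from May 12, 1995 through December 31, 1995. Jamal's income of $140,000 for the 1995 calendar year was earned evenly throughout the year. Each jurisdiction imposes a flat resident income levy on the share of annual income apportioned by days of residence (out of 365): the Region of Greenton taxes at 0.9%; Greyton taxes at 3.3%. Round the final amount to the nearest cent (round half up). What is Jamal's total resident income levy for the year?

$3,414.08

The Region of Greenton, January 1 – May 11, 1995: 131 days → $140,000 × 0.9% × 131/365 = $452.2192
Greyton, May 12 – December 31, 1995: 234 days → $140,000 × 3.3% × 234/365 = $2,961.8630
Total = $3,414.0822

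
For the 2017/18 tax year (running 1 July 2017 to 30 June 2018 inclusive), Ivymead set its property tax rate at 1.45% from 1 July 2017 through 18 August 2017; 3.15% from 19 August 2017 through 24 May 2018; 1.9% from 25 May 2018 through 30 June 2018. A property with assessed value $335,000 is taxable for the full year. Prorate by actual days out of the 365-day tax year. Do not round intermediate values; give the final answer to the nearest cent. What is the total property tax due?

1 July – 18 August 2017: 49 days at 1.45% → $335,000 × 1.45% × 49/365 = $652.1027
19 August 2017 – 24 May 2018: 279 days at 3.15% → $335,000 × 3.15% × 279/365 = $8,066.1575
25 May – 30 June 2018: 37 days at 1.9% → $335,000 × 1.9% × 37/365 = $645.2192
Total = $9,363.4795

$9,363.48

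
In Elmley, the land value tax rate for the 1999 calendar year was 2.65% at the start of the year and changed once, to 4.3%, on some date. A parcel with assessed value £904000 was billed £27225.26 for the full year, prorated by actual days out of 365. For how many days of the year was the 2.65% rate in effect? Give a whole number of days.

285 days

Let d = days at the first rate; then 365 − d days at the second rate.
£904000 × [2.65%·d + 4.3%·(365−d)] / 365 = £27225.26
Solving gives d = 285, so the new rate took effect on 13 October 1999.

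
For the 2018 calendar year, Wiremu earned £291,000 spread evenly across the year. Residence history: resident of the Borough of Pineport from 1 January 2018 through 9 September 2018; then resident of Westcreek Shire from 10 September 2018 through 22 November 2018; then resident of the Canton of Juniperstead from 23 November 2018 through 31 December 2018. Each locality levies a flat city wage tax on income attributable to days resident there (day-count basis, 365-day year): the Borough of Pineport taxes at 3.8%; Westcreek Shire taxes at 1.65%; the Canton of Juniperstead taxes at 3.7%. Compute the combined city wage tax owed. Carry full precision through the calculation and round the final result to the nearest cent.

£9,758.47

The Borough of Pineport, 1 January – 9 September 2018: 252 days → £291,000 × 3.8% × 252/365 = £7,634.5644
Westcreek Shire, 10 September – 22 November 2018: 74 days → £291,000 × 1.65% × 74/365 = £973.4548
The Canton of Juniperstead, 23 November – 31 December 2018: 39 days → £291,000 × 3.7% × 39/365 = £1,150.4466
Total = £9,758.4658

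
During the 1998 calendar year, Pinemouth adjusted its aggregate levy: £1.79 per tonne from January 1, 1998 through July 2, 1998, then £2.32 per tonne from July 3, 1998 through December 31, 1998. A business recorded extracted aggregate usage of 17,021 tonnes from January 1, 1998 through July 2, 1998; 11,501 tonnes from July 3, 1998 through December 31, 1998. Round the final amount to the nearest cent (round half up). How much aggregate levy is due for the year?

£57149.91

January 1 – July 2, 1998: 17,021 tonnes at £1.79/tonne → £30467.59
July 3 – December 31, 1998: 11,501 tonnes at £2.32/tonne → £26682.32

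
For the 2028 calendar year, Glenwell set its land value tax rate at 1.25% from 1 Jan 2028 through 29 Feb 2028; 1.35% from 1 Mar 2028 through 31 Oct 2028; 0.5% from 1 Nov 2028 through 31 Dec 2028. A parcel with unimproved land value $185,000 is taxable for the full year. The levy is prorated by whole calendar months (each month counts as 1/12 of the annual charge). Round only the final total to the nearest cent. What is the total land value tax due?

$2,204.58

1 Jan – 29 Feb 2028: 2 months at 1.25% → $185,000 × 1.25% × 2/12 = $385.4167
1 Mar – 31 Oct 2028: 8 months at 1.35% → $185,000 × 1.35% × 8/12 = $1,665.0000
1 Nov – 31 Dec 2028: 2 months at 0.5% → $185,000 × 0.5% × 2/12 = $154.1667
Total = $2,204.5833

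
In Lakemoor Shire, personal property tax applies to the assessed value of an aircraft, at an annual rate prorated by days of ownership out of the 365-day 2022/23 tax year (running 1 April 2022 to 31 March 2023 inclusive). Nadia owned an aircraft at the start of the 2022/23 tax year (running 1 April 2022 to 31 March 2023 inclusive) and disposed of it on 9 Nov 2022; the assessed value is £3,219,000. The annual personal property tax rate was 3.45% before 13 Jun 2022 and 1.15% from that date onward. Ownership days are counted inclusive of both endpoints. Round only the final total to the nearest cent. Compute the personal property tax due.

1 Apr – 12 Jun 2022: 73 days at 3.45% → £3,219,000 × 3.45% × 73/365 = £22,211.1000
13 Jun – 9 Nov 2022: 150 days at 1.15% → £3,219,000 × 1.15% × 150/365 = £15,213.0822
Total = £37,424.1822

£37,424.18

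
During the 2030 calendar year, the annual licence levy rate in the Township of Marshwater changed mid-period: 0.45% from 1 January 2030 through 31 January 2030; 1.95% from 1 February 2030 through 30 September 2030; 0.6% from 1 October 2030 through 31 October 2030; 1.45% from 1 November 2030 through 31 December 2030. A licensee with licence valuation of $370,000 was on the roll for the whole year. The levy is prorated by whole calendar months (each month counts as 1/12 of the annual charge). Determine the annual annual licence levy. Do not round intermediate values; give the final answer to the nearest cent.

1 January – 31 January 2030: 1 month at 0.45% → $370,000 × 0.45% × 1/12 = $138.7500
1 February – 30 September 2030: 8 months at 1.95% → $370,000 × 1.95% × 8/12 = $4,810.0000
1 October – 31 October 2030: 1 month at 0.6% → $370,000 × 0.6% × 1/12 = $185.0000
1 November – 31 December 2030: 2 months at 1.45% → $370,000 × 1.45% × 2/12 = $894.1667
Total = $6,027.9167

$6,027.92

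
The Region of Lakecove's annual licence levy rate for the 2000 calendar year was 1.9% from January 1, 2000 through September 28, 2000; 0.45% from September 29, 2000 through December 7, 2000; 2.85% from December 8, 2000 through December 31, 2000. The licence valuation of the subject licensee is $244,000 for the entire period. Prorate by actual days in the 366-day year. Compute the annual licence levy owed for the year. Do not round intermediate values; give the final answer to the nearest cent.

$4,111.33

January 1 – September 28, 2000: 272 days at 1.9% → $244,000 × 1.9% × 272/366 = $3,445.3333
September 29 – December 7, 2000: 70 days at 0.45% → $244,000 × 0.45% × 70/366 = $210.0000
December 8 – December 31, 2000: 24 days at 2.85% → $244,000 × 2.85% × 24/366 = $456.0000
Total = $4,111.3333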